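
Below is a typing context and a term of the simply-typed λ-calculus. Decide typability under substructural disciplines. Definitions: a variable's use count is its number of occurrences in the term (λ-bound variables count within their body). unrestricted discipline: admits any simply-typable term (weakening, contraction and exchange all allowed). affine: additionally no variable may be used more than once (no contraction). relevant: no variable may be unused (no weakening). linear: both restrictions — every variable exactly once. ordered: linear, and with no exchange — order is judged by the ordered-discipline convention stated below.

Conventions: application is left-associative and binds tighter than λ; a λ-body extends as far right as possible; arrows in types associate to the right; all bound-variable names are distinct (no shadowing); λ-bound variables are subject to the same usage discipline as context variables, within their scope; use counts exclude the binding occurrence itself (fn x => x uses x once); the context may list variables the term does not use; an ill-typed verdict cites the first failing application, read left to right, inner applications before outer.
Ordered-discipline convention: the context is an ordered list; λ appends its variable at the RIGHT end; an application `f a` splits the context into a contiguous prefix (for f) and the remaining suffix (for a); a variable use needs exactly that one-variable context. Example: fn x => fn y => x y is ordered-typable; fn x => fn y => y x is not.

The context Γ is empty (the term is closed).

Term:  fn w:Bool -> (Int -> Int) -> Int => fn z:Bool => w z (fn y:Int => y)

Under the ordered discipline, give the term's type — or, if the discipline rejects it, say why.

term : (Bool -> (Int -> Int) -> Int) -> Bool -> Int
variable uses: w (bound) ×1; z (bound) ×1; y (bound) ×1
use order (left to right): w, z, y
typing: well-typed at (Bool -> (Int -> Int) -> Int) -> Bool -> Int
all disciplines: ordered ✓; linear ✓; affine ✓; relevant ✓; unrestricted ✓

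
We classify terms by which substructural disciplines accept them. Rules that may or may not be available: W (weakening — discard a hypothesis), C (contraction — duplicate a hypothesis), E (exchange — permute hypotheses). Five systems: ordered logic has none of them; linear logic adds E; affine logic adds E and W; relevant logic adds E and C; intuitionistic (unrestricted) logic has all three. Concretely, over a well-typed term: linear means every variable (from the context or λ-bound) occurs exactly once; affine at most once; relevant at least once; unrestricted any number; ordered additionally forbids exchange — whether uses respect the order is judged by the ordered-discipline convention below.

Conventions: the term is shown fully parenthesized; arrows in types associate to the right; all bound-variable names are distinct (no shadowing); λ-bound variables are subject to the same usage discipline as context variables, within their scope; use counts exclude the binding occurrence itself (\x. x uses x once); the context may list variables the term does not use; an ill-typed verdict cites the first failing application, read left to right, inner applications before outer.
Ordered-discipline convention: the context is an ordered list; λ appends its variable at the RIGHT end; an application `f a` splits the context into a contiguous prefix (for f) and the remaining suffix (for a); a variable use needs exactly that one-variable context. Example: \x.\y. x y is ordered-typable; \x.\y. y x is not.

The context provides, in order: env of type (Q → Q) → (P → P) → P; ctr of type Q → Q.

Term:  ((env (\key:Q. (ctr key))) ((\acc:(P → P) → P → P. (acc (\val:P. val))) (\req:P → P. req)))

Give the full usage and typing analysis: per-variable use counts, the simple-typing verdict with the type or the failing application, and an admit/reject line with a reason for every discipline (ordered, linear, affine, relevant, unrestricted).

use counts: env: 1×, ctr: 1×, key (bound): 1×, acc (bound): 1×, val (bound): 1×, req (bound): 1×
order of uses: env, ctr, key, acc, val, req
typing: ✓ — P
ordered ✓ (one use each (env, ctr, key, acc, val, req); ordered split holds)
linear ✓ (each of env, ctr, key, acc, val, req used exactly once)
affine ✓ (none of env, ctr, key, acc, val, req used more than once)
relevant ✓ (at least one use each (env, ctr, key, acc, val, req))
unrestricted ✓ (type-checks (P) and nothing is barred)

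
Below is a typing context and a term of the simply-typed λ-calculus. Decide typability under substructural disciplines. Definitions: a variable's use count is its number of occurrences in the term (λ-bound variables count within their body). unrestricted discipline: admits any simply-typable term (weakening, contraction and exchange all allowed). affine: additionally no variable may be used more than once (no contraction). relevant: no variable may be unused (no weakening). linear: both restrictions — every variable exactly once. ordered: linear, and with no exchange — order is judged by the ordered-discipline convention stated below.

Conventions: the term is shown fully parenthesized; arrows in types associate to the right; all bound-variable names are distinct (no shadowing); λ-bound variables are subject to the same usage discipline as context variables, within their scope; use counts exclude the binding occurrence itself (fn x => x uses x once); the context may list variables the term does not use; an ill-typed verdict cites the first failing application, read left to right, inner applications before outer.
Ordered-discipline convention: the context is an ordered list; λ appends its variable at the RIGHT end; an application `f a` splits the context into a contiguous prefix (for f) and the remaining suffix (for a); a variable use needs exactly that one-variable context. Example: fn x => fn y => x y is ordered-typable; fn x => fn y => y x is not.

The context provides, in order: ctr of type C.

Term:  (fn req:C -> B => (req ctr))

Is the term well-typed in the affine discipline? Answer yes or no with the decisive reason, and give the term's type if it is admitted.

yes — none of ctr, req used more than once; term : (C -> B) -> B
usage: ctr: 1×, req [bound]: 1×
uses in reading order: req, ctr
typing: well-typed — term : (C -> B) -> B
summary: ordered ✗ · linear ✓ · affine ✓ · relevant ✓ · unrestricted ✓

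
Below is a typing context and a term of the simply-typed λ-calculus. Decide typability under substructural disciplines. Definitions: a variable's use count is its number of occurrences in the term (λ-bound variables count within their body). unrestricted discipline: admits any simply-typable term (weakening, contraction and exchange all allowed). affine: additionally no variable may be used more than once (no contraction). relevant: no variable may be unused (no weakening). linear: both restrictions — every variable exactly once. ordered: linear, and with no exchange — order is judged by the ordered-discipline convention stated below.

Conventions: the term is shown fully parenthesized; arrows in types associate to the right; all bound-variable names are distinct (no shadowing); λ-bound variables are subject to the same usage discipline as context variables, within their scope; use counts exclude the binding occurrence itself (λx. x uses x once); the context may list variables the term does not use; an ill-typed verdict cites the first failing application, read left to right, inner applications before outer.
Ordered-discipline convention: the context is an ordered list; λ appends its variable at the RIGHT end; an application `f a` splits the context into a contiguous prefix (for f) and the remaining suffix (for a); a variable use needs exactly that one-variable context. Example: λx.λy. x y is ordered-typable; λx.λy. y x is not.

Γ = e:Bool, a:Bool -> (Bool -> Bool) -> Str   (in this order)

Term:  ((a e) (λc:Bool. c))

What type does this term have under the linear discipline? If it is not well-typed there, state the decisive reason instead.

term : Str
variable uses: e: 1×, a: 1×, c (bound): 1×
uses in reading order: a, e, c
typing: well-typed — term : Str
summary: ordered ✗, linear ✓, affine ✓, relevant ✓, unrestricted ✓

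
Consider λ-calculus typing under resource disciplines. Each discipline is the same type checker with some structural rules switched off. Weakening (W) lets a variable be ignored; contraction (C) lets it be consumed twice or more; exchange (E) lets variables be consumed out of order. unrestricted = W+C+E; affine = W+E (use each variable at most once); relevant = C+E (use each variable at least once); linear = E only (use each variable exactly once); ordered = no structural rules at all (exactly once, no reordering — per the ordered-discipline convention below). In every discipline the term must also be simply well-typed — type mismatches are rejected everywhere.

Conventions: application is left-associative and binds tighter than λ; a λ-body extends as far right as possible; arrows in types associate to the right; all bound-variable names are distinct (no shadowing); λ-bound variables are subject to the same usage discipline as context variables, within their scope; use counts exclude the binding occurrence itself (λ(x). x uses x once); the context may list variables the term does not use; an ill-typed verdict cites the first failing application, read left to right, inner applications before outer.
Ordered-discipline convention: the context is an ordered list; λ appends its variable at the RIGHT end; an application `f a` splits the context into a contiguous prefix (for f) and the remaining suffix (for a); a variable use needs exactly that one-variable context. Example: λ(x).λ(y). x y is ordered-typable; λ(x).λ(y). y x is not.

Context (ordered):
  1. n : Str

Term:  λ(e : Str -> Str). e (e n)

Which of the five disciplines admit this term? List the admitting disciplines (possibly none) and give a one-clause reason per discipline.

admitted in: relevant, unrestricted
counts: n=1; e (λ-bound)=2
order of uses: e, e, n
typing: ✓ — (Str -> Str) -> Str
ordered: ✗ — e ×2 used more than once (contraction)
linear: ✗ — e ×2 used more than once (contraction)
affine: ✗ — e ×2 used more than once (contraction)
relevant: ✓ — n, e: all used, weakening unneeded
unrestricted: ✓ — well-typed at (Str -> Str) -> Str; no restrictions here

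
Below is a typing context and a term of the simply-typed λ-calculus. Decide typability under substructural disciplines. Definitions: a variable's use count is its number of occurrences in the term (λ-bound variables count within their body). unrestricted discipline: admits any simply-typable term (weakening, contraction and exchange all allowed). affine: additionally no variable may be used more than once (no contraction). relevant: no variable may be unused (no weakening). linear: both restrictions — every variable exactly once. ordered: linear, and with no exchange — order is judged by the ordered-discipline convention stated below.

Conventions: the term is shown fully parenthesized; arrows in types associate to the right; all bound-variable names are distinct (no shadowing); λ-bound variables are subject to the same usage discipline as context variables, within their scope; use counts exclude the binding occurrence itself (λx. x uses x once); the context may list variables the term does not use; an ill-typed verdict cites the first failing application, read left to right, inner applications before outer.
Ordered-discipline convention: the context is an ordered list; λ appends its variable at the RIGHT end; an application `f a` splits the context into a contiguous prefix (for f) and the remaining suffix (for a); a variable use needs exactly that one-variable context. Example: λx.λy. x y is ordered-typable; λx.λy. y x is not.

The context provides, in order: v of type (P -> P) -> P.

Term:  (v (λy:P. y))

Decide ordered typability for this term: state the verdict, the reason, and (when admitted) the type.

yes — v, y: once each, no exchange needed; term : P
usage: v: 1, y [bound]: 1
uses in reading order: v, y
typing: the term checks, with type P
per-discipline verdicts: ordered ✓, linear ✓, affine ✓, relevant ✓, unrestricted ✓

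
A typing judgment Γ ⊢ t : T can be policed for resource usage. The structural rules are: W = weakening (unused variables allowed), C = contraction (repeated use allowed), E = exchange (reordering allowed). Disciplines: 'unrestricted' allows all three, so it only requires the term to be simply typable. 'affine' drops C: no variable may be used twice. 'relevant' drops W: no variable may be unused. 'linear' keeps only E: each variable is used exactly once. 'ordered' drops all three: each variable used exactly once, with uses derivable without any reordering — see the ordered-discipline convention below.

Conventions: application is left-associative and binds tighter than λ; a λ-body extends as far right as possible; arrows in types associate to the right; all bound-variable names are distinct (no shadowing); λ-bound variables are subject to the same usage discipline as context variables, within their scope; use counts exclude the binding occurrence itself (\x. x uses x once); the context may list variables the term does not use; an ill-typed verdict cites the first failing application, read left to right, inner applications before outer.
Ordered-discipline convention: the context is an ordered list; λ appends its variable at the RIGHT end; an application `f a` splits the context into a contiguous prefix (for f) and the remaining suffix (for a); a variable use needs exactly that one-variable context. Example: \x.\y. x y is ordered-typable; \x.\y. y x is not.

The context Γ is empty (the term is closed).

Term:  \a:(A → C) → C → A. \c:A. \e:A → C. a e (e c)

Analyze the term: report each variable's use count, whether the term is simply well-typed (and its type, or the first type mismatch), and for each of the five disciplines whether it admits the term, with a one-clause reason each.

counts: a (λ-bound) ×1, c (λ-bound) ×1, e (λ-bound) ×2
uses in reading order: a, e, e, c
typing: well-typed — term : ((A → C) → C → A) → A → (A → C) → A
ordered: ✗ — e ×2 used more than once (contraction)
linear: ✗ — e ×2 used more than once (contraction)
affine: ✗ — e ×2 used more than once (contraction)
relevant: ✓ — every one of a, c, e appears
unrestricted: ✓ — simply typable at ((A → C) → C → A) → A → (A → C) → A; W, C, E all held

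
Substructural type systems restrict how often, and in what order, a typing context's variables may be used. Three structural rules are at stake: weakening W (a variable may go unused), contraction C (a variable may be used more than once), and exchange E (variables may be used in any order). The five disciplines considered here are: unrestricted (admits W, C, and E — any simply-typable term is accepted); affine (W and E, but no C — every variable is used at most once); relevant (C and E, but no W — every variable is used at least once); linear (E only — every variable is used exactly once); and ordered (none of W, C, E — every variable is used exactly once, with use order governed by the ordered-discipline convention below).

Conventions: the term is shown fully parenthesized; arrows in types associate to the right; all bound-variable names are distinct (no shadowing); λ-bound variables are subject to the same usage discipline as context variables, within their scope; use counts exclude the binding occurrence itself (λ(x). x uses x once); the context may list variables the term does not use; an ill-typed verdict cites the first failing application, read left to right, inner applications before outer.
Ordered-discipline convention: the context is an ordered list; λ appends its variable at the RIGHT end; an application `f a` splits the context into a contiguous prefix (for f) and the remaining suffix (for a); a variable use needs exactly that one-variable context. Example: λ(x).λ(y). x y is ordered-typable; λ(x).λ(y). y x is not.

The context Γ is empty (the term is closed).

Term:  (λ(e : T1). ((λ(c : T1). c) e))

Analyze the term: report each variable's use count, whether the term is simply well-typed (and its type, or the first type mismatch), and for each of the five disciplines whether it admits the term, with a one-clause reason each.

usage: e (bound): 1×, c (bound): 1×
use order (left to right): c, e
typing: well-typed — term : T1 → T1
ordered: ✓ — one use each (e, c); ordered split holds
linear: ✓ — single use per variable (e, c)
affine: ✓ — at most one use each (e, c)
relevant: ✓ — e, c: all used, weakening unneeded
unrestricted: ✓ — type-checks (T1 → T1) and nothing is barred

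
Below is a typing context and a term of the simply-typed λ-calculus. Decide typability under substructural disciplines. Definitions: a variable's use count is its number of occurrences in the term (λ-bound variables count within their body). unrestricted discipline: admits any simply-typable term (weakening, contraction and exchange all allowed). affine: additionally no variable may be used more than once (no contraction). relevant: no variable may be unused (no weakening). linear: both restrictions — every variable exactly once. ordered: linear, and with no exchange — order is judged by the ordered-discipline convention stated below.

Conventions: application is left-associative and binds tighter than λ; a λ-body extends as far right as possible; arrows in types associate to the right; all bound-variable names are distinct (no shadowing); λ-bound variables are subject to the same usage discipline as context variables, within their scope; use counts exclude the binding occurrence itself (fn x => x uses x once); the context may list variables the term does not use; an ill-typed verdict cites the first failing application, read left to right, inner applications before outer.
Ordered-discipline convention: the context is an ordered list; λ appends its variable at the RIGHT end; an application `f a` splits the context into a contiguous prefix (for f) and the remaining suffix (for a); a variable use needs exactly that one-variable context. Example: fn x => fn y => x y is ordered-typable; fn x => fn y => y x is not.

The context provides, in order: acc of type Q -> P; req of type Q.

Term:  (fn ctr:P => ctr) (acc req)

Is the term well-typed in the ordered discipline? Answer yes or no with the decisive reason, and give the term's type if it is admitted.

yes — one use each (acc, req, ctr); ordered split holds; term : P
usage: acc: 1×, req: 1×, ctr (bound): 1×
use order (left to right): ctr, acc, req
typing: well-typed — term : P
summary: ordered ✓, linear ✓, affine ✓, relevant ✓, unrestricted ✓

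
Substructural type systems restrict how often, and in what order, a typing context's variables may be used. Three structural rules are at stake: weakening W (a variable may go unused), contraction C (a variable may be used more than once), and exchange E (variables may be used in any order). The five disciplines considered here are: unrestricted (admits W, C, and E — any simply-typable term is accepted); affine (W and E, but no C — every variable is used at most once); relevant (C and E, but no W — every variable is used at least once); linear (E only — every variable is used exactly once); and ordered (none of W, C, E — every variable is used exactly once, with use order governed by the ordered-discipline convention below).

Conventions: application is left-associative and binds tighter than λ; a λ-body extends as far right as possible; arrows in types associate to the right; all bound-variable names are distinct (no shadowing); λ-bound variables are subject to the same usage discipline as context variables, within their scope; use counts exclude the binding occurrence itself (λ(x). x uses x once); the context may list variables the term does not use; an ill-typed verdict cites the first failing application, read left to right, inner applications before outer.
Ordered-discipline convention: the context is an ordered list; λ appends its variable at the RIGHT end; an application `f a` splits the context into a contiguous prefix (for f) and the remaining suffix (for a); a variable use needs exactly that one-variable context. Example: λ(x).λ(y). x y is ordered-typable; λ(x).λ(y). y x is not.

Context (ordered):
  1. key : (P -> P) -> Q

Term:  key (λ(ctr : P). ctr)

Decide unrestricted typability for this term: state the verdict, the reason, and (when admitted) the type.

yes — simply typable at Q; W, C, E all held; term : Q
variable uses: key: 1×, ctr (λ-bound): 1×
use order (left to right): key, ctr
typing: ✓ — Q
summary: ordered ✓, linear ✓, affine ✓, relevant ✓, unrestricted ✓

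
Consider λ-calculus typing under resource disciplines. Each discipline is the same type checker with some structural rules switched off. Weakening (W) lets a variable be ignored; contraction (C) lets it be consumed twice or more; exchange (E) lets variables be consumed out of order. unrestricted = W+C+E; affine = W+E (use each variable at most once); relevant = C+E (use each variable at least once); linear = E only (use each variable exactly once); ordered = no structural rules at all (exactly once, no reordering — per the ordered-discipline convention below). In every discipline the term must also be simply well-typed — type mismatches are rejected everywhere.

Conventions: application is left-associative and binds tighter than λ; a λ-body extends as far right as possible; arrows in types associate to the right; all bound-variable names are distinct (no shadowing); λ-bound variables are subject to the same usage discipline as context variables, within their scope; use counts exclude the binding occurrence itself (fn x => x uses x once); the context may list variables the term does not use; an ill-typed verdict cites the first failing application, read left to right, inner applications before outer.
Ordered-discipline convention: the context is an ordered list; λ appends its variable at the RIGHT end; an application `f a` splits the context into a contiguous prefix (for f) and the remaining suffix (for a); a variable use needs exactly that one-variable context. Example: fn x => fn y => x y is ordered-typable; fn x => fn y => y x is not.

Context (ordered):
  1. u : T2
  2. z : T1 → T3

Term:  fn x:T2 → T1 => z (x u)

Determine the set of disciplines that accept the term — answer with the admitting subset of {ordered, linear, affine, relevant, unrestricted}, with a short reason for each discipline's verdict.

accepted by: linear, affine, relevant, unrestricted
use counts: u: 1×; z: 1×; x (λ-bound): 1×
use order (left to right): z, x, u
typing: well-typed at (T2 → T1) → T3
ordered: ✗ — use order z, x, u needs exchange
linear: ✓ — each of u, z, x used exactly once
affine: ✓ — no duplicate uses among u, z, x
relevant: ✓ — u, z, x: all used, weakening unneeded
unrestricted: ✓ — typability at (T2 → T1) → T3 is all that's needed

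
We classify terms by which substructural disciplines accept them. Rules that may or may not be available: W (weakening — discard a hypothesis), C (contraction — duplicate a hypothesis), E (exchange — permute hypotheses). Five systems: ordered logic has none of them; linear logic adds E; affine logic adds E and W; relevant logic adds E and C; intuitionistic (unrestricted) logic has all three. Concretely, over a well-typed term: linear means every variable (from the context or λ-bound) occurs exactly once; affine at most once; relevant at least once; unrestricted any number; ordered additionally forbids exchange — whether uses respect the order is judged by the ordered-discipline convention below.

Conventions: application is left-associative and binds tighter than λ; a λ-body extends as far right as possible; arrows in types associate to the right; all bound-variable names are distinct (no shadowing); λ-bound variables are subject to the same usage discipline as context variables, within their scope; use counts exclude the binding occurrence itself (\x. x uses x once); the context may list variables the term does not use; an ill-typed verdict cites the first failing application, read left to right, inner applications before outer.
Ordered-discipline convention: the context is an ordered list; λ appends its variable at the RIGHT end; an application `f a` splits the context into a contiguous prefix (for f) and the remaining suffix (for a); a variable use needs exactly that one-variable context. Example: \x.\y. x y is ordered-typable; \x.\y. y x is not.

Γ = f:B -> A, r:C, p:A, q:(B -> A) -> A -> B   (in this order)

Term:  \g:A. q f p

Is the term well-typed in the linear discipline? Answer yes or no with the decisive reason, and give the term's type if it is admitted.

no — needs weakening: r, g unused
variable uses: f ×1, r ×0, p ×1, q ×1, g (bound) ×0
left-to-right use order: q, f, p
typing: well-typed — term : A -> B
all disciplines: ordered ✗ | linear ✗ | affine ✓ | relevant ✗ | unrestricted ✓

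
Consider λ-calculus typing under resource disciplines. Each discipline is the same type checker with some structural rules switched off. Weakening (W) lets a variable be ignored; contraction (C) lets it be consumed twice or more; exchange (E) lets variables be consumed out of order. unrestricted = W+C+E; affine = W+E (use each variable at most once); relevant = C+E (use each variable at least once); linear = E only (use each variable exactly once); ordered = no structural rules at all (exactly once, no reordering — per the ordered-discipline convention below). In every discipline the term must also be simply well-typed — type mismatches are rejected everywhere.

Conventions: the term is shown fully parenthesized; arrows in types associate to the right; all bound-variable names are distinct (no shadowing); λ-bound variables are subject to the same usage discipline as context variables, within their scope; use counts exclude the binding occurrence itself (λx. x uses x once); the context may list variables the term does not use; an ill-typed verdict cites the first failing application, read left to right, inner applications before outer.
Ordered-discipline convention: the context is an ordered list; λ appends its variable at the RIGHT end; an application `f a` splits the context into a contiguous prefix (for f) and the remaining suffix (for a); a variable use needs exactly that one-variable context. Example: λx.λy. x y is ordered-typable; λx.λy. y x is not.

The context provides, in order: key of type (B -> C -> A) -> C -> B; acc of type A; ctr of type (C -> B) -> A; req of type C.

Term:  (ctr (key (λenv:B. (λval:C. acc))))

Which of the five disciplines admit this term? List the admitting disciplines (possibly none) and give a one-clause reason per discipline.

admitted by: affine, unrestricted
variable uses: key ×1, acc ×1, ctr ×1, req ×0, env [bound] ×0, val [bound] ×0
left-to-right use order: ctr, key, acc
typing: well-typed at A
ordered: ✗ — unused: req, env, val — weakening required
linear: ✗ — unused: req, env, val — weakening required
affine: ✓ — no duplicate uses among key, acc, ctr, req, env, val
relevant: ✗ — unused: req, env, val — weakening required
unrestricted: ✓ — simply typable at A; W, C, E all held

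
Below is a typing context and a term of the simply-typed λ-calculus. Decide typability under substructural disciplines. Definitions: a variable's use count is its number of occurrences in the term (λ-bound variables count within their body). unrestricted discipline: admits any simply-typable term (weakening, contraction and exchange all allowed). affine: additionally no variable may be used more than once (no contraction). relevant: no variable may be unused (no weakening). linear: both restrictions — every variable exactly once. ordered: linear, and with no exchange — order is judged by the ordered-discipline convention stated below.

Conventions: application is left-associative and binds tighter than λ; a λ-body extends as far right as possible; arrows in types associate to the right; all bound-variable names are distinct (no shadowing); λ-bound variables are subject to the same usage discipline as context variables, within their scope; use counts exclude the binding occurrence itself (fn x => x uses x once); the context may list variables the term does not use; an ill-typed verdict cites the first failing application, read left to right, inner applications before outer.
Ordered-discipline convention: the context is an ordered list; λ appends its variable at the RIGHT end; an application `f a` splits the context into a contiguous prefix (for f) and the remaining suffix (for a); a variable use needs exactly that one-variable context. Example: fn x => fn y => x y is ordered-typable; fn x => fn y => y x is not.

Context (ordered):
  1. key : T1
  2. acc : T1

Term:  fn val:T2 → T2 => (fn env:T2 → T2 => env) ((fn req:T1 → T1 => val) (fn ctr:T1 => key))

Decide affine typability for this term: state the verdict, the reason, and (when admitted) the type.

yes — key, acc, val, env, req, ctr: no repeats, contraction unneeded; term : (T2 → T2) → T2 → T2
counts: key: 1×; acc: 0×; val (λ-bound): 1×; env (λ-bound): 1×; req (λ-bound): 0×; ctr (λ-bound): 0×
left-to-right use order: env, val, key
typing: well-typed — term : (T2 → T2) → T2 → T2
all disciplines: ordered ✗; linear ✗; affine ✓; relevant ✗; unrestricted ✓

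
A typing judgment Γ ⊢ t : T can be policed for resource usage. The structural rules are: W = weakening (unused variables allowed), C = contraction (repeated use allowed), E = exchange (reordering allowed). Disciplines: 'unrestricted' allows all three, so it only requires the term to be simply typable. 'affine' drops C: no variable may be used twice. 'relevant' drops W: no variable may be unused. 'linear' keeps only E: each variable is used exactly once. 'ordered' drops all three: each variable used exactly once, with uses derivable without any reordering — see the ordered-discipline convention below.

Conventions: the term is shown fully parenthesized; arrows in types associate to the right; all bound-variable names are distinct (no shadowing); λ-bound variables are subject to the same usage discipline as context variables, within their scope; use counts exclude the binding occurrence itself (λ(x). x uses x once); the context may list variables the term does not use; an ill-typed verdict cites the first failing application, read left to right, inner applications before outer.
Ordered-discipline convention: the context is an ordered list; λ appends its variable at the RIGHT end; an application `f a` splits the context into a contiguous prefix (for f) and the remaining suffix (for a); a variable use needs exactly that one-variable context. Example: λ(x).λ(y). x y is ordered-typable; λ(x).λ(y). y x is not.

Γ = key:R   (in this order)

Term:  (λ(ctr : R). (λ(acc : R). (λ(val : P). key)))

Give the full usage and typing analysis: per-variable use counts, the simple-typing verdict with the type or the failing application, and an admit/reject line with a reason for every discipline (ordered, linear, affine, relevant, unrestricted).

variable uses: key ×1; ctr (bound) ×0; acc (bound) ×0; val (bound) ×0
order of uses: key
typing: the term checks, with type R → R → P → R
ordered: ✗, unused: ctr, acc, val — weakening required
linear: ✗, unused: ctr, acc, val — weakening required
affine: ✓, at most one use each (key, ctr, acc, val)
relevant: ✗, unused: ctr, acc, val — weakening required
unrestricted: ✓, typability at R → R → P → R is all that's needed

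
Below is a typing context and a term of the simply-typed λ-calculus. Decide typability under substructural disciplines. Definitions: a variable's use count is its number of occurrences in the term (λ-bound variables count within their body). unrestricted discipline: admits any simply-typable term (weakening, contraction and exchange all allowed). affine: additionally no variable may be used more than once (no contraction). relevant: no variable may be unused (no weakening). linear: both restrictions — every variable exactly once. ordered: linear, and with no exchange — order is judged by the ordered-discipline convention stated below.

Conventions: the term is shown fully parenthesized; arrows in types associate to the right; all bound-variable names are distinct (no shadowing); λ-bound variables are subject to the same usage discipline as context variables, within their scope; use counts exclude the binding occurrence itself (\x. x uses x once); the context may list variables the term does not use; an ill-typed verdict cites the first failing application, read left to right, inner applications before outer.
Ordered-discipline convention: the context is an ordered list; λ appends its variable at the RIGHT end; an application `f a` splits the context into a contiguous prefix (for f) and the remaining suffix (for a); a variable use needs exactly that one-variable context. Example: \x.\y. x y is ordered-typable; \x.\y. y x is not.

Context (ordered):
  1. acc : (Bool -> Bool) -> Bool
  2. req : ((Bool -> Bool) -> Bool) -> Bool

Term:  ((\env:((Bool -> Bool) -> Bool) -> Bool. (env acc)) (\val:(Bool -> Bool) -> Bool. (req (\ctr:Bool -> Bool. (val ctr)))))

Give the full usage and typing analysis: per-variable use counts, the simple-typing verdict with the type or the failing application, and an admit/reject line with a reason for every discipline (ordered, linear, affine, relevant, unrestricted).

usage: acc: 1×, req: 1×, env [bound]: 1×, val [bound]: 1×, ctr [bound]: 1×
uses in reading order: env, acc, req, val, ctr
typing: well-typed — term : Bool
ordered: ✗, no ordered split (uses run env, acc, req, val, ctr)
linear: ✓, exactly-once usage across acc, req, env, val, ctr
affine: ✓, at most one use each (acc, req, env, val, ctr)
relevant: ✓, acc, req, env, val, ctr: all used, weakening unneeded
unrestricted: ✓, well-typed at Bool; no restrictions here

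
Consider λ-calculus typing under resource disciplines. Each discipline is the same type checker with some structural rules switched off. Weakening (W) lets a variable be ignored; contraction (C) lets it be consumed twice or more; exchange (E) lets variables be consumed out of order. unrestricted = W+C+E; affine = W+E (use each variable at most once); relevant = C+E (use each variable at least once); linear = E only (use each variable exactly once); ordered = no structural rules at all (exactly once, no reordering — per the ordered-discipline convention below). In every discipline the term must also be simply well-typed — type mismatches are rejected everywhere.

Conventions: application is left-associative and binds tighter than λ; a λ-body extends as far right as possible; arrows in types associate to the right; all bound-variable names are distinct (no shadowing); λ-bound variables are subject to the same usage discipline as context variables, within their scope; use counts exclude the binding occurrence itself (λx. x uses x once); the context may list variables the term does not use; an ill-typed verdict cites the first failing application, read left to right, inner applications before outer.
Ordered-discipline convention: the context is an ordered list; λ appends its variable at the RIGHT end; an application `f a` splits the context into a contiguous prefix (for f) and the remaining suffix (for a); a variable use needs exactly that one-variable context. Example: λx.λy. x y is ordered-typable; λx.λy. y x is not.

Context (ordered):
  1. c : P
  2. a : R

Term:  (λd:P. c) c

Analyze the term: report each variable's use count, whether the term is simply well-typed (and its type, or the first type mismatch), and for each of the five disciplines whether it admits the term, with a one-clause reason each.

usage: c: 2; a: 0; d (bound): 0
uses in reading order: c, c
typing: ✓ — P
ordered ✗ (uses contraction: c ×2; needs weakening: a, d unused)
linear ✗ (uses contraction: c ×2; needs weakening: a, d unused)
affine ✗ (uses contraction: c ×2)
relevant ✗ (needs weakening: a, d unused)
unrestricted ✓ (type-checks (P) and nothing is barred)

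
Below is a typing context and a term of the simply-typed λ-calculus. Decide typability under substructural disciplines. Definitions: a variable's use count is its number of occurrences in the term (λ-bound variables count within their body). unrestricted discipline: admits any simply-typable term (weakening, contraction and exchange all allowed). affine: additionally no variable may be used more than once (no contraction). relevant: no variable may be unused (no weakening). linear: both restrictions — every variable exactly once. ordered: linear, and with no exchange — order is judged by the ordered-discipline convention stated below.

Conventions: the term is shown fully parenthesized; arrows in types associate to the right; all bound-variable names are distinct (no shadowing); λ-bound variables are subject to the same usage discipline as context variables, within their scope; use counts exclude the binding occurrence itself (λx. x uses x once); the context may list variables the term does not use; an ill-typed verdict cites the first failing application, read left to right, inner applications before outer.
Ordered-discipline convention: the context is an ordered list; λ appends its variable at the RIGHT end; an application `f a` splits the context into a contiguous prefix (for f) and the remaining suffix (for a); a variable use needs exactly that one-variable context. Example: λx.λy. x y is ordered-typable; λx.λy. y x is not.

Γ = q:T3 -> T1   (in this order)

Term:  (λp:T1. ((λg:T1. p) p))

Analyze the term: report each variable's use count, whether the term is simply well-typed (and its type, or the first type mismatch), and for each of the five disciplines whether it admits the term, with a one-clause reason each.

usage: q ×0, p (bound) ×2, g (bound) ×0
left-to-right use order: p, p
typing: the term checks, with type T1 -> T1
ordered: ✗, p ×2 used more than once (contraction); q, g left unused
linear: ✗, p ×2 used more than once (contraction); q, g left unused
affine: ✗, p ×2 used more than once (contraction)
relevant: ✗, q, g left unused
unrestricted: ✓, simply typable at T1 -> T1; W, C, E all held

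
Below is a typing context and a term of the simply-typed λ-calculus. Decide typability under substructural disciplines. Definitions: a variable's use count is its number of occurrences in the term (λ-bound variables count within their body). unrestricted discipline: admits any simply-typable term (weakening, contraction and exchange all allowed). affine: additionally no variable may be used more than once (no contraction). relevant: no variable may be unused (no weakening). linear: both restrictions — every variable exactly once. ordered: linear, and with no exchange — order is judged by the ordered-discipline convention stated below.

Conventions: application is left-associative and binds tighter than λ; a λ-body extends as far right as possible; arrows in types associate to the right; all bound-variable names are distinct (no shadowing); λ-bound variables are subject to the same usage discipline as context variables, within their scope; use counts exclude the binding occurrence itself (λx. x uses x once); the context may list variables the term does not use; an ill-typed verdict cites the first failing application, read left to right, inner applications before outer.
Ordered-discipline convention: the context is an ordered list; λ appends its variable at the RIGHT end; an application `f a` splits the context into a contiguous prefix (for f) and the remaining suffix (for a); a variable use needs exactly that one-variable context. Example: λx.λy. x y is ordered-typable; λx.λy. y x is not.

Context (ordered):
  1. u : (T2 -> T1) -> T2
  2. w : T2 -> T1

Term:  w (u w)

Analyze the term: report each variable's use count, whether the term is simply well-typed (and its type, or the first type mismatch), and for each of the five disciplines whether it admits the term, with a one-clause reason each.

use counts: u: 1×; w: 2×
left-to-right use order: w, u, w
typing: ✓ — T1
ordered ✗ (needs contraction — w ×2)
linear ✗ (needs contraction — w ×2)
affine ✗ (needs contraction — w ×2)
relevant ✓ (none of u, w goes unused)
unrestricted ✓ (well-typed at T1; no restrictions here)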